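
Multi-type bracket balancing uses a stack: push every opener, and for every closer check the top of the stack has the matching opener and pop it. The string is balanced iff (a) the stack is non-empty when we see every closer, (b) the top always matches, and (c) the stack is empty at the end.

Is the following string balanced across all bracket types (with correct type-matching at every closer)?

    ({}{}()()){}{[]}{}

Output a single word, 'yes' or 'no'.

pos 0: push '('; stack = (
pos 1: push '{'; stack = ({
pos 2: '}' matches '{'; pop; stack = (
pos 3: push '{'; stack = ({
pos 4: '}' matches '{'; pop; stack = (
pos 5: push '('; stack = ((
pos 6: ')' matches '('; pop; stack = (
pos 7: push '('; stack = ((
pos 8: ')' matches '('; pop; stack = (
pos 9: ')' matches '('; pop; stack = (empty)
pos 10: push '{'; stack = {
pos 11: '}' matches '{'; pop; stack = (empty)
pos 12: push '{'; stack = {
pos 13: push '['; stack = {[
pos 14: ']' matches '['; pop; stack = {
pos 15: '}' matches '{'; pop; stack = (empty)
pos 16: push '{'; stack = {
pos 17: '}' matches '{'; pop; stack = (empty)
end: stack empty → VALID
Verdict: properly nested → yes

Answer: yes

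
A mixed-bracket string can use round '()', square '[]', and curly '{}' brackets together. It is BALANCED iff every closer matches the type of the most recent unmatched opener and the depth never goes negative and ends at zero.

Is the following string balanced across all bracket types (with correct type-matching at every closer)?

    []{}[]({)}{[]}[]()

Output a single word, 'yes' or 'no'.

pos 0: push '['; stack = [
pos 1: ']' matches '['; pop; stack = (empty)
pos 2: push '{'; stack = {
pos 3: '}' matches '{'; pop; stack = (empty)
pos 4: push '['; stack = [
pos 5: ']' matches '['; pop; stack = (empty)
pos 6: push '('; stack = (
pos 7: push '{'; stack = ({
pos 8: saw closer ')' but top of stack is '{' (expected '}') → INVALID
Verdict: type mismatch at position 8: ')' closes '{' → no

Answer: no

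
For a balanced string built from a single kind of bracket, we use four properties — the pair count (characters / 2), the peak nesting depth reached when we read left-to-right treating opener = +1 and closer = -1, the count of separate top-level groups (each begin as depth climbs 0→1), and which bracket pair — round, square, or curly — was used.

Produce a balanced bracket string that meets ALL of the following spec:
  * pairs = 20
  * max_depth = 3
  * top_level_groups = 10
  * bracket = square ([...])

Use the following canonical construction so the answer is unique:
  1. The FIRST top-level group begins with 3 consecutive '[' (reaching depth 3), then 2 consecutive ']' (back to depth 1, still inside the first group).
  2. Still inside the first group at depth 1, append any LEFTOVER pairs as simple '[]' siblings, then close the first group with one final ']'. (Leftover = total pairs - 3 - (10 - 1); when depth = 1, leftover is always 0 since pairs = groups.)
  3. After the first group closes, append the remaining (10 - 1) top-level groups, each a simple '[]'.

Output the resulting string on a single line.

Answer: [[[]][][][][][][][][]][][][][][][][][][]

Derivation:
Spec: pairs=20 depth=3 groups=10
Leftover pairs = 20 - 3 - (10-1) = 8
First group: deep chain of depth 3 + 8 sibling pairs
Remaining 9 groups: simple '[]' each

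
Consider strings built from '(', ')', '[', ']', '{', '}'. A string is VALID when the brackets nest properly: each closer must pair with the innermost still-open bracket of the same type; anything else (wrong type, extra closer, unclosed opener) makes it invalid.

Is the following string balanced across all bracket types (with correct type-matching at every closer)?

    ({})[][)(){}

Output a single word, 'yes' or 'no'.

pos 0: push '('; stack = (
pos 1: push '{'; stack = ({
pos 2: '}' matches '{'; pop; stack = (
pos 3: ')' matches '('; pop; stack = (empty)
pos 4: push '['; stack = [
pos 5: ']' matches '['; pop; stack = (empty)
pos 6: push '['; stack = [
pos 7: saw closer ')' but top of stack is '[' (expected ']') → INVALID
Verdict: type mismatch at position 7: ')' closes '[' → no

Answer: no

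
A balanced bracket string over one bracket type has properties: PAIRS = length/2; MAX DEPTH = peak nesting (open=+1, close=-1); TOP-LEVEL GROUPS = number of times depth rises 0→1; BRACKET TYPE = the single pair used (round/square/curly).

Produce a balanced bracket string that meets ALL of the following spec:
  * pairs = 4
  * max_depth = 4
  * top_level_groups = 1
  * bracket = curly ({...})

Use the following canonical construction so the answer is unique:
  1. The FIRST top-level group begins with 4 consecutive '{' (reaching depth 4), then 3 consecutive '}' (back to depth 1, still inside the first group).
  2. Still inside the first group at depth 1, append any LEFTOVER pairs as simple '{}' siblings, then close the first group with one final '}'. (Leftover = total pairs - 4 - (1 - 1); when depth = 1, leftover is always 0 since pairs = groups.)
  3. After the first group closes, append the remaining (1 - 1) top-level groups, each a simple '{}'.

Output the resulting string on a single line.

Spec: pairs=4 depth=4 groups=1
Leftover pairs = 4 - 4 - (1-1) = 0
First group: deep chain of depth 4 + 0 sibling pairs
Remaining 0 groups: simple '{}' each

Answer: {{{{}}}}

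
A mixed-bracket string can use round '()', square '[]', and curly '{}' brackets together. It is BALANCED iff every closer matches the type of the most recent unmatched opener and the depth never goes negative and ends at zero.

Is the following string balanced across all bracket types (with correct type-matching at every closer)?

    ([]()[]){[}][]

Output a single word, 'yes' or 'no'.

Answer: no

Derivation:
pos 0: push '('; stack = (
pos 1: push '['; stack = ([
pos 2: ']' matches '['; pop; stack = (
pos 3: push '('; stack = ((
pos 4: ')' matches '('; pop; stack = (
pos 5: push '['; stack = ([
pos 6: ']' matches '['; pop; stack = (
pos 7: ')' matches '('; pop; stack = (empty)
pos 8: push '{'; stack = {
pos 9: push '['; stack = {[
pos 10: saw closer '}' but top of stack is '[' (expected ']') → INVALID
Verdict: type mismatch at position 10: '}' closes '[' → no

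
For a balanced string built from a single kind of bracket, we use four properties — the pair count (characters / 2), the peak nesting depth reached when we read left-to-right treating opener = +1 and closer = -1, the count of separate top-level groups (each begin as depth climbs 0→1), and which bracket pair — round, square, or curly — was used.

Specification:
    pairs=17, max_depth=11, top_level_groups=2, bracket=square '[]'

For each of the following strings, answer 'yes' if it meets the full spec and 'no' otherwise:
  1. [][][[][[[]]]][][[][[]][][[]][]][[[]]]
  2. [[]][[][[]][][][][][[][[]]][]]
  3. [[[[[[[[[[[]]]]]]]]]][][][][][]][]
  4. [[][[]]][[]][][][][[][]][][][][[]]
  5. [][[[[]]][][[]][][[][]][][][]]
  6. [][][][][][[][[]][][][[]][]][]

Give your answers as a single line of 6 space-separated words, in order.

String 1 '[][][[][[[]]]][][[][[]][][[]][]][[[]]]': depth seq [1 0 1 0 1 2 1 2 3 4 3 2 1 0 1 0 1 2 1 2 3 2 1 2 1 2 3 2 1 2 1 0 1 2 3 2 1 0]
  -> pairs=19 depth=4 groups=6 -> no
String 2 '[[]][[][[]][][][][][[][[]]][]]': depth seq [1 2 1 0 1 2 1 2 3 2 1 2 1 2 1 2 1 2 1 2 3 2 3 4 3 2 1 2 1 0]
  -> pairs=15 depth=4 groups=2 -> no
String 3 '[[[[[[[[[[[]]]]]]]]]][][][][][]][]': depth seq [1 2 3 4 5 6 7 8 9 10 11 10 9 8 7 6 5 4 3 2 1 2 1 2 1 2 1 2 1 2 1 0 1 0]
  -> pairs=17 depth=11 groups=2 -> yes
String 4 '[[][[]]][[]][][][][[][]][][][][[]]': depth seq [1 2 1 2 3 2 1 0 1 2 1 0 1 0 1 0 1 0 1 2 1 2 1 0 1 0 1 0 1 0 1 2 1 0]
  -> pairs=17 depth=3 groups=10 -> no
String 5 '[][[[[]]][][[]][][[][]][][][]]': depth seq [1 0 1 2 3 4 3 2 1 2 1 2 3 2 1 2 1 2 3 2 3 2 1 2 1 2 1 2 1 0]
  -> pairs=15 depth=4 groups=2 -> no
String 6 '[][][][][][[][[]][][][[]][]][]': depth seq [1 0 1 0 1 0 1 0 1 0 1 2 1 2 3 2 1 2 1 2 1 2 3 2 1 2 1 0 1 0]
  -> pairs=15 depth=3 groups=7 -> no

Answer: no no yes no no no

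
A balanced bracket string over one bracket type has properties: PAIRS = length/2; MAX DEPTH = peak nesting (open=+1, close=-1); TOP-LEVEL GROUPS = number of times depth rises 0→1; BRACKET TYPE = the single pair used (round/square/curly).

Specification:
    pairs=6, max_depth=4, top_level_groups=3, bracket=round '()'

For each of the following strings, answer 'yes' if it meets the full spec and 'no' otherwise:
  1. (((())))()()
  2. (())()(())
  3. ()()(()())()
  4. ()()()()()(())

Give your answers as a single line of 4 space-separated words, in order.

Answer: yes no no no

Derivation:
String 1 '(((())))()()': depth seq [1 2 3 4 3 2 1 0 1 0 1 0]
  -> pairs=6 depth=4 groups=3 -> yes
String 2 '(())()(())': depth seq [1 2 1 0 1 0 1 2 1 0]
  -> pairs=5 depth=2 groups=3 -> no
String 3 '()()(()())()': depth seq [1 0 1 0 1 2 1 2 1 0 1 0]
  -> pairs=6 depth=2 groups=4 -> no
String 4 '()()()()()(())': depth seq [1 0 1 0 1 0 1 0 1 0 1 2 1 0]
  -> pairs=7 depth=2 groups=6 -> no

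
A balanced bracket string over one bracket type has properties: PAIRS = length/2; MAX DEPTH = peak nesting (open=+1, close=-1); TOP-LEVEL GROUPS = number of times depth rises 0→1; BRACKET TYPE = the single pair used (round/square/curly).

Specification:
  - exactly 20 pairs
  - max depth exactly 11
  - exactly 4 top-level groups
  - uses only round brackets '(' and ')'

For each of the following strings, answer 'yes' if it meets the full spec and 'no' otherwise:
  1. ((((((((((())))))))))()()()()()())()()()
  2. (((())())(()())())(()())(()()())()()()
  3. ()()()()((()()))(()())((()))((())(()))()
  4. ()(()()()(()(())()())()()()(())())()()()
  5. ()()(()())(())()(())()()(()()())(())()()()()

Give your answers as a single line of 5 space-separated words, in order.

Answer: yes no no no no

Derivation:
String 1 '((((((((((())))))))))()()()()()())()()()': depth seq [1 2 3 4 5 6 7 8 9 10 11 10 9 8 7 6 5 4 3 2 1 2 1 2 1 2 1 2 1 2 1 2 1 0 1 0 1 0 1 0]
  -> pairs=20 depth=11 groups=4 -> yes
String 2 '(((())())(()())())(()())(()()())()()()': depth seq [1 2 3 4 3 2 3 2 1 2 3 2 3 2 1 2 1 0 1 2 1 2 1 0 1 2 1 2 1 2 1 0 1 0 1 0 1 0]
  -> pairs=19 depth=4 groups=6 -> no
String 3 '()()()()((()()))(()())((()))((())(()))()': depth seq [1 0 1 0 1 0 1 0 1 2 3 2 3 2 1 0 1 2 1 2 1 0 1 2 3 2 1 0 1 2 3 2 1 2 3 2 1 0 1 0]
  -> pairs=20 depth=3 groups=9 -> no
String 4 '()(()()()(()(())()())()()()(())())()()()': depth seq [1 0 1 2 1 2 1 2 1 2 3 2 3 4 3 2 3 2 3 2 1 2 1 2 1 2 1 2 3 2 1 2 1 0 1 0 1 0 1 0]
  -> pairs=20 depth=4 groups=5 -> no
String 5 '()()(()())(())()(())()()(()()())(())()()()()': depth seq [1 0 1 0 1 2 1 2 1 0 1 2 1 0 1 0 1 2 1 0 1 0 1 0 1 2 1 2 1 2 1 0 1 2 1 0 1 0 1 0 1 0 1 0]
  -> pairs=22 depth=2 groups=14 -> no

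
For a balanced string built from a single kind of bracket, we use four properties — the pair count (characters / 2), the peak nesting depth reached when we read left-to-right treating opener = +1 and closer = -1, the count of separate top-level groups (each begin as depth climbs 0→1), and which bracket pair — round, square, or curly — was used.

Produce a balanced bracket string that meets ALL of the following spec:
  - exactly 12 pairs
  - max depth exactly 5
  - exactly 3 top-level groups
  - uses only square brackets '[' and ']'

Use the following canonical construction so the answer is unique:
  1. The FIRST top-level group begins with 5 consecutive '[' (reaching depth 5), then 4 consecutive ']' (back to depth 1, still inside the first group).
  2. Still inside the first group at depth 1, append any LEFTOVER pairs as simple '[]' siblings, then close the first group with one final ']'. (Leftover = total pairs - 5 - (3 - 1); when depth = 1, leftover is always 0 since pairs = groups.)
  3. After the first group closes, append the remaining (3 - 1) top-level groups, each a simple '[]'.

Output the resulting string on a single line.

Answer: [[[[[]]]][][][][][]][][]

Derivation:
Spec: pairs=12 depth=5 groups=3
Leftover pairs = 12 - 5 - (3-1) = 5
First group: deep chain of depth 5 + 5 sibling pairs
Remaining 2 groups: simple '[]' each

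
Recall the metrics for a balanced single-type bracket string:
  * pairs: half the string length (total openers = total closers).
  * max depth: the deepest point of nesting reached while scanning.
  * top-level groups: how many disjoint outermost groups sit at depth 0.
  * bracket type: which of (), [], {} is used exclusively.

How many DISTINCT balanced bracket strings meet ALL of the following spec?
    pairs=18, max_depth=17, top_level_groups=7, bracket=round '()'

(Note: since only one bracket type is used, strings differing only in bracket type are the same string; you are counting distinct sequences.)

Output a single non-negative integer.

Answer: 0

Derivation:
Spec: pairs=18 depth=17 groups=7
Count(depth <= 17) = 8351070
Count(depth <= 16) = 8351070
Count(depth == 17) = 8351070 - 8351070 = 0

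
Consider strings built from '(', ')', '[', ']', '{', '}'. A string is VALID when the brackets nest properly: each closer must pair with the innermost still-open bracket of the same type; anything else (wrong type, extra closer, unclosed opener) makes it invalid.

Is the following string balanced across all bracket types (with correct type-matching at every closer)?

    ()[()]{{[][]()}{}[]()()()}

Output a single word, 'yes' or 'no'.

Answer: yes

Derivation:
pos 0: push '('; stack = (
pos 1: ')' matches '('; pop; stack = (empty)
pos 2: push '['; stack = [
pos 3: push '('; stack = [(
pos 4: ')' matches '('; pop; stack = [
pos 5: ']' matches '['; pop; stack = (empty)
pos 6: push '{'; stack = {
pos 7: push '{'; stack = {{
pos 8: push '['; stack = {{[
pos 9: ']' matches '['; pop; stack = {{
pos 10: push '['; stack = {{[
pos 11: ']' matches '['; pop; stack = {{
pos 12: push '('; stack = {{(
pos 13: ')' matches '('; pop; stack = {{
pos 14: '}' matches '{'; pop; stack = {
pos 15: push '{'; stack = {{
pos 16: '}' matches '{'; pop; stack = {
pos 17: push '['; stack = {[
pos 18: ']' matches '['; pop; stack = {
pos 19: push '('; stack = {(
pos 20: ')' matches '('; pop; stack = {
pos 21: push '('; stack = {(
pos 22: ')' matches '('; pop; stack = {
pos 23: push '('; stack = {(
pos 24: ')' matches '('; pop; stack = {
pos 25: '}' matches '{'; pop; stack = (empty)
end: stack empty → VALID
Verdict: properly nested → yes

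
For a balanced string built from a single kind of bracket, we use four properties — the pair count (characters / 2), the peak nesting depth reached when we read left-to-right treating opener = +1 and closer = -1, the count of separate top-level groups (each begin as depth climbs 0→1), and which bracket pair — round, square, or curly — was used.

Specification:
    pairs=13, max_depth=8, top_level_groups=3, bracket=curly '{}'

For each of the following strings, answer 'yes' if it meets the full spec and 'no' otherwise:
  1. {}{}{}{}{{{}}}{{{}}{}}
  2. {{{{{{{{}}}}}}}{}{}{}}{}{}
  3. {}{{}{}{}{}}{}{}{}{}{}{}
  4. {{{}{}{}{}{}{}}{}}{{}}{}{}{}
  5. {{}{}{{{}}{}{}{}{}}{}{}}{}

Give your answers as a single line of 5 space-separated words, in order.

Answer: no yes no no no

Derivation:
String 1 '{}{}{}{}{{{}}}{{{}}{}}': depth seq [1 0 1 0 1 0 1 0 1 2 3 2 1 0 1 2 3 2 1 2 1 0]
  -> pairs=11 depth=3 groups=6 -> no
String 2 '{{{{{{{{}}}}}}}{}{}{}}{}{}': depth seq [1 2 3 4 5 6 7 8 7 6 5 4 3 2 1 2 1 2 1 2 1 0 1 0 1 0]
  -> pairs=13 depth=8 groups=3 -> yes
String 3 '{}{{}{}{}{}}{}{}{}{}{}{}': depth seq [1 0 1 2 1 2 1 2 1 2 1 0 1 0 1 0 1 0 1 0 1 0 1 0]
  -> pairs=12 depth=2 groups=8 -> no
String 4 '{{{}{}{}{}{}{}}{}}{{}}{}{}{}': depth seq [1 2 3 2 3 2 3 2 3 2 3 2 3 2 1 2 1 0 1 2 1 0 1 0 1 0 1 0]
  -> pairs=14 depth=3 groups=5 -> no
String 5 '{{}{}{{{}}{}{}{}{}}{}{}}{}': depth seq [1 2 1 2 1 2 3 4 3 2 3 2 3 2 3 2 3 2 1 2 1 2 1 0 1 0]
  -> pairs=13 depth=4 groups=2 -> no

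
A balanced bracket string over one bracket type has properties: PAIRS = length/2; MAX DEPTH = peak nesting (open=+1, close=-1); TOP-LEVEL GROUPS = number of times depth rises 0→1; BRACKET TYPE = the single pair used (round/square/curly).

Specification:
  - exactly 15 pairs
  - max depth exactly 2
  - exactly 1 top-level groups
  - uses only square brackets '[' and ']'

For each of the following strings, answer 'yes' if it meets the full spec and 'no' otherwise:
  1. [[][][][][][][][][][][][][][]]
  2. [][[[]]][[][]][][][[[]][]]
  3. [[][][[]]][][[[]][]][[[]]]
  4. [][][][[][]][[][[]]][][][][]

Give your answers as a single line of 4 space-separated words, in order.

Answer: yes no no no

Derivation:
String 1 '[[][][][][][][][][][][][][][]]': depth seq [1 2 1 2 1 2 1 2 1 2 1 2 1 2 1 2 1 2 1 2 1 2 1 2 1 2 1 2 1 0]
  -> pairs=15 depth=2 groups=1 -> yes
String 2 '[][[[]]][[][]][][][[[]][]]': depth seq [1 0 1 2 3 2 1 0 1 2 1 2 1 0 1 0 1 0 1 2 3 2 1 2 1 0]
  -> pairs=13 depth=3 groups=6 -> no
String 3 '[[][][[]]][][[[]][]][[[]]]': depth seq [1 2 1 2 1 2 3 2 1 0 1 0 1 2 3 2 1 2 1 0 1 2 3 2 1 0]
  -> pairs=13 depth=3 groups=4 -> no
String 4 '[][][][[][]][[][[]]][][][][]': depth seq [1 0 1 0 1 0 1 2 1 2 1 0 1 2 1 2 3 2 1 0 1 0 1 0 1 0 1 0]
  -> pairs=14 depth=3 groups=9 -> no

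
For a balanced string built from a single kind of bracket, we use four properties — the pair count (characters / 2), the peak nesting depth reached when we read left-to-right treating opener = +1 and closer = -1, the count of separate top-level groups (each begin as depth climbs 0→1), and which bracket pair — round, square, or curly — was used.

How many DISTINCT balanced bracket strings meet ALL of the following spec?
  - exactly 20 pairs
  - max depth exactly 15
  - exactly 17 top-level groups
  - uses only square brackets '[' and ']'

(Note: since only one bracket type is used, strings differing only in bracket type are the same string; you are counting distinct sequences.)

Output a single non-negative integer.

Answer: 0

Derivation:
Spec: pairs=20 depth=15 groups=17
Count(depth <= 15) = 1309
Count(depth <= 14) = 1309
Count(depth == 15) = 1309 - 1309 = 0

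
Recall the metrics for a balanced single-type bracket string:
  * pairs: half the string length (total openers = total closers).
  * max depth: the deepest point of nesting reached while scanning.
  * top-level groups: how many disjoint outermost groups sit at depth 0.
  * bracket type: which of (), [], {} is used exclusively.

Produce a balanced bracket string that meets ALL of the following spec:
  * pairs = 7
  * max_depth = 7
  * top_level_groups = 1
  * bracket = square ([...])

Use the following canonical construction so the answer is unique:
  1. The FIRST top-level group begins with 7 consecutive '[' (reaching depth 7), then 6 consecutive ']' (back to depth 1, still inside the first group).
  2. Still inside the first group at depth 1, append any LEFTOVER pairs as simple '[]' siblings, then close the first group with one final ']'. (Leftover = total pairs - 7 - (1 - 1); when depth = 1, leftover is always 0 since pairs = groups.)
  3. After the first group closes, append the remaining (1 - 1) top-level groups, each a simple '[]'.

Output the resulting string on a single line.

Answer: [[[[[[[]]]]]]]

Derivation:
Spec: pairs=7 depth=7 groups=1
Leftover pairs = 7 - 7 - (1-1) = 0
First group: deep chain of depth 7 + 0 sibling pairs
Remaining 0 groups: simple '[]' each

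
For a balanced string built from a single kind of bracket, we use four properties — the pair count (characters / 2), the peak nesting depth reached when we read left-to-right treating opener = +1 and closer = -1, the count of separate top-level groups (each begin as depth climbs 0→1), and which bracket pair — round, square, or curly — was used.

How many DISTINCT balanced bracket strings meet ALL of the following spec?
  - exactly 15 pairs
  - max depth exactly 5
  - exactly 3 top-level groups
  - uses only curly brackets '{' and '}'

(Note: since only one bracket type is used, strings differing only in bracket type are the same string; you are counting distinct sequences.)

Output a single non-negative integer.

Answer: 623665

Derivation:
Spec: pairs=15 depth=5 groups=3
Count(depth <= 5) = 1142858
Count(depth <= 4) = 519193
Count(depth == 5) = 1142858 - 519193 = 623665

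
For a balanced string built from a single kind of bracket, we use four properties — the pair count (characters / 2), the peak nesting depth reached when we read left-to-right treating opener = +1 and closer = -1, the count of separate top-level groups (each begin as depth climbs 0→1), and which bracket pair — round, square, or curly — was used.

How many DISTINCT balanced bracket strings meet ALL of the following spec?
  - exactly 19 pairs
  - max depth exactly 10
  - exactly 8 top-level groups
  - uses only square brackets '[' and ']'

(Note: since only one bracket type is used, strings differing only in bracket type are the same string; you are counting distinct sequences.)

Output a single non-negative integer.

Answer: 2576

Derivation:
Spec: pairs=19 depth=10 groups=8
Count(depth <= 10) = 14567064
Count(depth <= 9) = 14564488
Count(depth == 10) = 14567064 - 14564488 = 2576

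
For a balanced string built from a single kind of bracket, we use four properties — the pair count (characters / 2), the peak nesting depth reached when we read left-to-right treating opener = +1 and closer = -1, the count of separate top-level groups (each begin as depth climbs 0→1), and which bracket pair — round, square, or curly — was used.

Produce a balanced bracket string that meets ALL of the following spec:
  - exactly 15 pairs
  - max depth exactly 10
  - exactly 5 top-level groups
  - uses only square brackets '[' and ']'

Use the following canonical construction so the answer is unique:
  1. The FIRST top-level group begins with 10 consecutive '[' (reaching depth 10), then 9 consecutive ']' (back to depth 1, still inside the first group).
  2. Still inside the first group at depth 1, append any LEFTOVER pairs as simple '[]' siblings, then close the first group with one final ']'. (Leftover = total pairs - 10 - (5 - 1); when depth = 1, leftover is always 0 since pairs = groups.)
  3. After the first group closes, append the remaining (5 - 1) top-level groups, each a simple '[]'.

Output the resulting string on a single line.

Answer: [[[[[[[[[[]]]]]]]]][]][][][][]

Derivation:
Spec: pairs=15 depth=10 groups=5
Leftover pairs = 15 - 10 - (5-1) = 1
First group: deep chain of depth 10 + 1 sibling pairs
Remaining 4 groups: simple '[]' each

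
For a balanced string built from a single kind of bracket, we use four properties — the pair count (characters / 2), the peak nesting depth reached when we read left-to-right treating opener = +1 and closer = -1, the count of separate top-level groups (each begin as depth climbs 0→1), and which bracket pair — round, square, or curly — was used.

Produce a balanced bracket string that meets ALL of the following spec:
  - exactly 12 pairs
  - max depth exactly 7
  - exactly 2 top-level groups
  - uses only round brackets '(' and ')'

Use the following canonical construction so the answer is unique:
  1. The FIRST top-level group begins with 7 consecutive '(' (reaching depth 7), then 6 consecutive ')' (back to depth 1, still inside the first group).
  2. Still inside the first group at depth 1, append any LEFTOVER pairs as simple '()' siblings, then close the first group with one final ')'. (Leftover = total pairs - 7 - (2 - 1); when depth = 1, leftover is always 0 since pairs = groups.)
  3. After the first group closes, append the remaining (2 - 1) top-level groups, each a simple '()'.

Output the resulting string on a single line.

Spec: pairs=12 depth=7 groups=2
Leftover pairs = 12 - 7 - (2-1) = 4
First group: deep chain of depth 7 + 4 sibling pairs
Remaining 1 groups: simple '()' each

Answer: ((((((())))))()()()())()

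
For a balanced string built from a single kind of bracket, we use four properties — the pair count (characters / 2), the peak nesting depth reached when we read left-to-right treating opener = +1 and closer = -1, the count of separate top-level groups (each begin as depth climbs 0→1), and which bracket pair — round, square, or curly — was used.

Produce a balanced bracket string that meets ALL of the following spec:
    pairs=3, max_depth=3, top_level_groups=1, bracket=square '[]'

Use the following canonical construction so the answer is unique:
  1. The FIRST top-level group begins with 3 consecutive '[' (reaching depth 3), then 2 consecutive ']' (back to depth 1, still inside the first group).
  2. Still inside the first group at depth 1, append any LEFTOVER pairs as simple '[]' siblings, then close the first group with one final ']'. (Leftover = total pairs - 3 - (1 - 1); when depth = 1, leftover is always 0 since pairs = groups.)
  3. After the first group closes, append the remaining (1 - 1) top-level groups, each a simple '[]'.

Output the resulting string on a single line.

Answer: [[[]]]

Derivation:
Spec: pairs=3 depth=3 groups=1
Leftover pairs = 3 - 3 - (1-1) = 0
First group: deep chain of depth 3 + 0 sibling pairs
Remaining 0 groups: simple '[]' each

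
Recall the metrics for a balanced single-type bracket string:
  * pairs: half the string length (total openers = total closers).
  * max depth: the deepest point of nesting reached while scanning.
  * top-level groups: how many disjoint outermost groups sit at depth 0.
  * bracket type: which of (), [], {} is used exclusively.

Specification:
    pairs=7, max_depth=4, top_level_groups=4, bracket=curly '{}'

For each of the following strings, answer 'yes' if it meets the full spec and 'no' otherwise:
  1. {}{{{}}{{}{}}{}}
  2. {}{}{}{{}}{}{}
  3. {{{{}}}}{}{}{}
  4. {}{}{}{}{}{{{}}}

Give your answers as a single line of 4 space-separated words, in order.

String 1 '{}{{{}}{{}{}}{}}': depth seq [1 0 1 2 3 2 1 2 3 2 3 2 1 2 1 0]
  -> pairs=8 depth=3 groups=2 -> no
String 2 '{}{}{}{{}}{}{}': depth seq [1 0 1 0 1 0 1 2 1 0 1 0 1 0]
  -> pairs=7 depth=2 groups=6 -> no
String 3 '{{{{}}}}{}{}{}': depth seq [1 2 3 4 3 2 1 0 1 0 1 0 1 0]
  -> pairs=7 depth=4 groups=4 -> yes
String 4 '{}{}{}{}{}{{{}}}': depth seq [1 0 1 0 1 0 1 0 1 0 1 2 3 2 1 0]
  -> pairs=8 depth=3 groups=6 -> no

Answer: no no yes no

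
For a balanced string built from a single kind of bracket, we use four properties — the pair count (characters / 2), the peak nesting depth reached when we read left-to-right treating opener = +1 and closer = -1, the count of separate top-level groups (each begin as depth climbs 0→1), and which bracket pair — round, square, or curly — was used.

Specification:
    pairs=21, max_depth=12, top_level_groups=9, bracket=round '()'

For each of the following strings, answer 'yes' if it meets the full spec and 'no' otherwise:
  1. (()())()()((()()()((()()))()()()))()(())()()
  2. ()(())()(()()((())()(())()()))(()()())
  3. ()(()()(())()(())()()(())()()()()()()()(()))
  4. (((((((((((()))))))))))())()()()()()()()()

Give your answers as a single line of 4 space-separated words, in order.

Answer: no no no yes

Derivation:
String 1 '(()())()()((()()()((()()))()()()))()(())()()': depth seq [1 2 1 2 1 0 1 0 1 0 1 2 3 2 3 2 3 2 3 4 5 4 5 4 3 2 3 2 3 2 3 2 1 0 1 0 1 2 1 0 1 0 1 0]
  -> pairs=22 depth=5 groups=8 -> no
String 2 '()(())()(()()((())()(())()()))(()()())': depth seq [1 0 1 2 1 0 1 0 1 2 1 2 1 2 3 4 3 2 3 2 3 4 3 2 3 2 3 2 1 0 1 2 1 2 1 2 1 0]
  -> pairs=19 depth=4 groups=5 -> no
String 3 '()(()()(())()(())()()(())()()()()()()()(()))': depth seq [1 0 1 2 1 2 1 2 3 2 1 2 1 2 3 2 1 2 1 2 1 2 3 2 1 2 1 2 1 2 1 2 1 2 1 2 1 2 1 2 3 2 1 0]
  -> pairs=22 depth=3 groups=2 -> no
String 4 '(((((((((((()))))))))))())()()()()()()()()': depth seq [1 2 3 4 5 6 7 8 9 10 11 12 11 10 9 8 7 6 5 4 3 2 1 2 1 0 1 0 1 0 1 0 1 0 1 0 1 0 1 0 1 0]
  -> pairs=21 depth=12 groups=9 -> yes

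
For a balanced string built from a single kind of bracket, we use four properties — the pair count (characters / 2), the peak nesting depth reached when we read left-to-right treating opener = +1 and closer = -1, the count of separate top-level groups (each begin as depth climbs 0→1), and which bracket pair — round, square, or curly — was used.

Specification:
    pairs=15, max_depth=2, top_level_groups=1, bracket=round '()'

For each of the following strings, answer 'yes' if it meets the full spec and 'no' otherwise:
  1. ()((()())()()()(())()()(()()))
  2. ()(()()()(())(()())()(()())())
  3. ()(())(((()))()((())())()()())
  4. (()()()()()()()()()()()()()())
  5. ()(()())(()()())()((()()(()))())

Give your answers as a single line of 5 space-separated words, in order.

String 1 '()((()())()()()(())()()(()()))': depth seq [1 0 1 2 3 2 3 2 1 2 1 2 1 2 1 2 3 2 1 2 1 2 1 2 3 2 3 2 1 0]
  -> pairs=15 depth=3 groups=2 -> no
String 2 '()(()()()(())(()())()(()())())': depth seq [1 0 1 2 1 2 1 2 1 2 3 2 1 2 3 2 3 2 1 2 1 2 3 2 3 2 1 2 1 0]
  -> pairs=15 depth=3 groups=2 -> no
String 3 '()(())(((()))()((())())()()())': depth seq [1 0 1 2 1 0 1 2 3 4 3 2 1 2 1 2 3 4 3 2 3 2 1 2 1 2 1 2 1 0]
  -> pairs=15 depth=4 groups=3 -> no
String 4 '(()()()()()()()()()()()()()())': depth seq [1 2 1 2 1 2 1 2 1 2 1 2 1 2 1 2 1 2 1 2 1 2 1 2 1 2 1 2 1 0]
  -> pairs=15 depth=2 groups=1 -> yes
String 5 '()(()())(()()())()((()()(()))())': depth seq [1 0 1 2 1 2 1 0 1 2 1 2 1 2 1 0 1 0 1 2 3 2 3 2 3 4 3 2 1 2 1 0]
  -> pairs=16 depth=4 groups=5 -> no

Answer: no no no yes no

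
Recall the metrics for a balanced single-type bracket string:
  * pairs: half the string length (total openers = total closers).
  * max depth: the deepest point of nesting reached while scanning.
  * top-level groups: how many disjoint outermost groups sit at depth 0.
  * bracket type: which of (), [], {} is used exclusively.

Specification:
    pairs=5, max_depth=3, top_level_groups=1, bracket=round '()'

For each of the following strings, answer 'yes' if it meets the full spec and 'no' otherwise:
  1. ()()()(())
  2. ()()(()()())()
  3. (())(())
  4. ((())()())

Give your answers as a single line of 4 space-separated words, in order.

String 1 '()()()(())': depth seq [1 0 1 0 1 0 1 2 1 0]
  -> pairs=5 depth=2 groups=4 -> no
String 2 '()()(()()())()': depth seq [1 0 1 0 1 2 1 2 1 2 1 0 1 0]
  -> pairs=7 depth=2 groups=4 -> no
String 3 '(())(())': depth seq [1 2 1 0 1 2 1 0]
  -> pairs=4 depth=2 groups=2 -> no
String 4 '((())()())': depth seq [1 2 3 2 1 2 1 2 1 0]
  -> pairs=5 depth=3 groups=1 -> yes

Answer: no no no yes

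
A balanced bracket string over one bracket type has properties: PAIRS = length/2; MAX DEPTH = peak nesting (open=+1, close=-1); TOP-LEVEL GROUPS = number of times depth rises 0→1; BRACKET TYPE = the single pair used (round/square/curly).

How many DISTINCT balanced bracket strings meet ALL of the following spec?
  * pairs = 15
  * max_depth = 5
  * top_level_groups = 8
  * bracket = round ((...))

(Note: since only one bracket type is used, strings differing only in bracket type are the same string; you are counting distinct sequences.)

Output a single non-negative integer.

Answer: 6096

Derivation:
Spec: pairs=15 depth=5 groups=8
Count(depth <= 5) = 60664
Count(depth <= 4) = 54568
Count(depth == 5) = 60664 - 54568 = 6096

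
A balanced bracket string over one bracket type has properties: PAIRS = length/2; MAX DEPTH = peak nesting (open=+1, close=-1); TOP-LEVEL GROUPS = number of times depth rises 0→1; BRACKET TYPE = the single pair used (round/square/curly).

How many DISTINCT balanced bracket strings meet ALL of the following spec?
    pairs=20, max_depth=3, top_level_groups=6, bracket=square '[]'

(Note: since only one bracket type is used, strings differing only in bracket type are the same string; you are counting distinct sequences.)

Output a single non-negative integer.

Spec: pairs=20 depth=3 groups=6
Count(depth <= 3) = 10961664
Count(depth <= 2) = 11628
Count(depth == 3) = 10961664 - 11628 = 10950036

Answer: 10950036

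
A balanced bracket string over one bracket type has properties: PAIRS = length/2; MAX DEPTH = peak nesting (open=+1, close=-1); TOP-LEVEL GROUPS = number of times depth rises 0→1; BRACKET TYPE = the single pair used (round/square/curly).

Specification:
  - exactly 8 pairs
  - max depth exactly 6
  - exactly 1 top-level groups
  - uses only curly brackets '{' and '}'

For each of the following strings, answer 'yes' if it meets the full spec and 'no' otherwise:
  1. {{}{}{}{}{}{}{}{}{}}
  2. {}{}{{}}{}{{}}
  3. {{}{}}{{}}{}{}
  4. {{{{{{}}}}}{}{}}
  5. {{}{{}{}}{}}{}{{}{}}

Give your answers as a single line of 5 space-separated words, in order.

Answer: no no no yes no

Derivation:
String 1 '{{}{}{}{}{}{}{}{}{}}': depth seq [1 2 1 2 1 2 1 2 1 2 1 2 1 2 1 2 1 2 1 0]
  -> pairs=10 depth=2 groups=1 -> no
String 2 '{}{}{{}}{}{{}}': depth seq [1 0 1 0 1 2 1 0 1 0 1 2 1 0]
  -> pairs=7 depth=2 groups=5 -> no
String 3 '{{}{}}{{}}{}{}': depth seq [1 2 1 2 1 0 1 2 1 0 1 0 1 0]
  -> pairs=7 depth=2 groups=4 -> no
String 4 '{{{{{{}}}}}{}{}}': depth seq [1 2 3 4 5 6 5 4 3 2 1 2 1 2 1 0]
  -> pairs=8 depth=6 groups=1 -> yes
String 5 '{{}{{}{}}{}}{}{{}{}}': depth seq [1 2 1 2 3 2 3 2 1 2 1 0 1 0 1 2 1 2 1 0]
  -> pairs=10 depth=3 groups=3 -> no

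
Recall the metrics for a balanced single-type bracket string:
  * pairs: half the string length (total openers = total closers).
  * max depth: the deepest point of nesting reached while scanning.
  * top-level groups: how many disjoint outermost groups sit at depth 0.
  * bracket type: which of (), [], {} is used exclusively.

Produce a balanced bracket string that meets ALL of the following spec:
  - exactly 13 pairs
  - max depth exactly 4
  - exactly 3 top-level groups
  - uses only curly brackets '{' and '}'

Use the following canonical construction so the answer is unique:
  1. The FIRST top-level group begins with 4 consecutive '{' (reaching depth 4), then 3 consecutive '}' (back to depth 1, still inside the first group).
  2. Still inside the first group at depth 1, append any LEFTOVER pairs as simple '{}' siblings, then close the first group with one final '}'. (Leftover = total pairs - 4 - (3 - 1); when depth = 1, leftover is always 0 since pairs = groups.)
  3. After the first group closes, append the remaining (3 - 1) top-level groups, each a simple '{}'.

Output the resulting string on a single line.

Answer: {{{{}}}{}{}{}{}{}{}{}}{}{}

Derivation:
Spec: pairs=13 depth=4 groups=3
Leftover pairs = 13 - 4 - (3-1) = 7
First group: deep chain of depth 4 + 7 sibling pairs
Remaining 2 groups: simple '{}' each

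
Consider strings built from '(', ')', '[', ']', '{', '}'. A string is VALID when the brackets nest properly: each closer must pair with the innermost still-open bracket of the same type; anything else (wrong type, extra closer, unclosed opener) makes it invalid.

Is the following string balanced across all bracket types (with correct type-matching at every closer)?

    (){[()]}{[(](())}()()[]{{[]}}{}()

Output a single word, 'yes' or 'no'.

pos 0: push '('; stack = (
pos 1: ')' matches '('; pop; stack = (empty)
pos 2: push '{'; stack = {
pos 3: push '['; stack = {[
pos 4: push '('; stack = {[(
pos 5: ')' matches '('; pop; stack = {[
pos 6: ']' matches '['; pop; stack = {
pos 7: '}' matches '{'; pop; stack = (empty)
pos 8: push '{'; stack = {
pos 9: push '['; stack = {[
pos 10: push '('; stack = {[(
pos 11: saw closer ']' but top of stack is '(' (expected ')') → INVALID
Verdict: type mismatch at position 11: ']' closes '(' → no

Answer: no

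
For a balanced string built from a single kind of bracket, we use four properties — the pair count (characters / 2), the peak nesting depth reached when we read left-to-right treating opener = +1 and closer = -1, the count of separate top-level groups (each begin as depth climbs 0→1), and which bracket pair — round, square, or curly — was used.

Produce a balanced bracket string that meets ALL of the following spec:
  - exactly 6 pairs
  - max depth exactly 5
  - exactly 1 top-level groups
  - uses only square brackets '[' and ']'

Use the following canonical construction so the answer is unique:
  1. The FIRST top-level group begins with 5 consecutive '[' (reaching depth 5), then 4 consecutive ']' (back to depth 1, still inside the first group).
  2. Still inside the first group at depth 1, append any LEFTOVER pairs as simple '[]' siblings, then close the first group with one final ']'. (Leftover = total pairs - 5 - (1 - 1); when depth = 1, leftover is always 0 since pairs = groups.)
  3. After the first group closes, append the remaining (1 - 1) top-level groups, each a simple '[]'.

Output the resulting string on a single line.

Answer: [[[[[]]]][]]

Derivation:
Spec: pairs=6 depth=5 groups=1
Leftover pairs = 6 - 5 - (1-1) = 1
First group: deep chain of depth 5 + 1 sibling pairs
Remaining 0 groups: simple '[]' each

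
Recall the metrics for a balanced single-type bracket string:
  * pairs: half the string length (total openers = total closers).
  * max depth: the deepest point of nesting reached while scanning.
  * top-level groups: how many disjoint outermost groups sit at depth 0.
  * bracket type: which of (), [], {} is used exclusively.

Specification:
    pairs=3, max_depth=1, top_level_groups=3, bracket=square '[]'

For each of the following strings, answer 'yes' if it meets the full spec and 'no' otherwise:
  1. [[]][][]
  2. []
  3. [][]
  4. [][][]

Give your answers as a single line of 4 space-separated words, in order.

String 1 '[[]][][]': depth seq [1 2 1 0 1 0 1 0]
  -> pairs=4 depth=2 groups=3 -> no
String 2 '[]': depth seq [1 0]
  -> pairs=1 depth=1 groups=1 -> no
String 3 '[][]': depth seq [1 0 1 0]
  -> pairs=2 depth=1 groups=2 -> no
String 4 '[][][]': depth seq [1 0 1 0 1 0]
  -> pairs=3 depth=1 groups=3 -> yes

Answer: no no no yes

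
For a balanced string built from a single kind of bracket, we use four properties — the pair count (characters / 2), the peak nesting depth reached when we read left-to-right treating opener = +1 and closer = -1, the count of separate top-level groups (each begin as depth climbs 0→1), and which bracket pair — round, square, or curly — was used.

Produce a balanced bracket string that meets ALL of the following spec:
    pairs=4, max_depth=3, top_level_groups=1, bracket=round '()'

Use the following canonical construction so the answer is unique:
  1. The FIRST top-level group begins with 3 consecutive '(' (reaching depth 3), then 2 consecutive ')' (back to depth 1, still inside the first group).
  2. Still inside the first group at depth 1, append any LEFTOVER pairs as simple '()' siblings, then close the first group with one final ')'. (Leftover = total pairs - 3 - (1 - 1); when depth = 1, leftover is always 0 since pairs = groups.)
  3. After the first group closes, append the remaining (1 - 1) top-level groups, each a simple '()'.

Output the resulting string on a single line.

Answer: ((())())

Derivation:
Spec: pairs=4 depth=3 groups=1
Leftover pairs = 4 - 3 - (1-1) = 1
First group: deep chain of depth 3 + 1 sibling pairs
Remaining 0 groups: simple '()' each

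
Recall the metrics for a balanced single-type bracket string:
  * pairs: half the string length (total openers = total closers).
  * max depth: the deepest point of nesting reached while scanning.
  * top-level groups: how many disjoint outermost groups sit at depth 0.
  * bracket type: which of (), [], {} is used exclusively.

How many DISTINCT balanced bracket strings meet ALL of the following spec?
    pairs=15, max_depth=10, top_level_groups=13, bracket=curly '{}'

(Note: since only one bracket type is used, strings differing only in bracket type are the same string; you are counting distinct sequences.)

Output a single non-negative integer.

Spec: pairs=15 depth=10 groups=13
Count(depth <= 10) = 104
Count(depth <= 9) = 104
Count(depth == 10) = 104 - 104 = 0

Answer: 0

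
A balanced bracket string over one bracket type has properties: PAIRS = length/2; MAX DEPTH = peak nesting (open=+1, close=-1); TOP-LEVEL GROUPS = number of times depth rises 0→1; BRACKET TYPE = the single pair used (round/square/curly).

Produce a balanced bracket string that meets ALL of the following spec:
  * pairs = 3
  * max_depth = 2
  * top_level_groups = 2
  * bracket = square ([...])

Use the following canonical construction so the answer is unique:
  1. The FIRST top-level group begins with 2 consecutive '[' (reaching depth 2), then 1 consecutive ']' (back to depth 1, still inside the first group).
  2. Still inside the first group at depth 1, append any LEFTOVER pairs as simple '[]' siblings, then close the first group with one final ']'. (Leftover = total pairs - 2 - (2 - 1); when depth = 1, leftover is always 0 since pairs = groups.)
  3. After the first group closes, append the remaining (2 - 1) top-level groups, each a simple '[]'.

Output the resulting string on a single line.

Spec: pairs=3 depth=2 groups=2
Leftover pairs = 3 - 2 - (2-1) = 0
First group: deep chain of depth 2 + 0 sibling pairs
Remaining 1 groups: simple '[]' each

Answer: [[]][]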